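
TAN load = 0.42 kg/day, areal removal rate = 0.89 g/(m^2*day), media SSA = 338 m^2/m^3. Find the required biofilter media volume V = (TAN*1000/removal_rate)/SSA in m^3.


A = 0.42*1000 / 0.89 = 471.91011 m^2
V = 471.91011 / 338 = 1.39618

1.39618 m^3


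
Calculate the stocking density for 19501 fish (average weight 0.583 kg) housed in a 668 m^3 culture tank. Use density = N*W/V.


Total biomass = 19501 fish * 0.583 kg = 11369.083 kg
Density = total biomass / volume = 11369.083 / 668 = 17.0196 kg/m^3

17.0196 kg/m^3


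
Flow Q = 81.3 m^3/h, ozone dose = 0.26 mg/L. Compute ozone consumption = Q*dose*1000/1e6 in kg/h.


O3 demand (mg/h) = Q * dose * 1000 = 81.3 * 0.26 * 1000 = 21138 mg/h
Convert mg to kg: 21138 / 1e6 = 0.021138 kg/h

0.021138 kg/h


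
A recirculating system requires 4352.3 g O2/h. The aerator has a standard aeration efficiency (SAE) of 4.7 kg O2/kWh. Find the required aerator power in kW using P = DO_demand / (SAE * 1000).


SAE in g O2/kWh = 4.7 * 1000 = 4700 g/kWh
P = DO_demand / SAE_g = 4352.3 / 4700 = 0.926021 kW

0.926021 kW


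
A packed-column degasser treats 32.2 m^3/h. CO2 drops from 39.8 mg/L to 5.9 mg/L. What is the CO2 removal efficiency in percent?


CO2_out / CO2_in = 5.9 / 39.8 = 0.14824121
Fraction remaining = 0.14824121
efficiency = (1 - 0.14824121) * 100 = 85.1759 %

85.1759 %


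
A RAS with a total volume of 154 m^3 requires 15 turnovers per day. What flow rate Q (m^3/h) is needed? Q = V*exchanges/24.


Daily recirculation volume = 154 m^3 * 15 = 2310 m^3/day
Flow rate Q = daily volume / 24 h = 2310 / 24 = 96.25 m^3/h

96.25 m^3/h


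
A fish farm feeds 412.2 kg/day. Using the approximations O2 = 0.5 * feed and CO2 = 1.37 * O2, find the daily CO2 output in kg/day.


O2 = 412.2 * 0.5 = 206.1
CO2 = 206.1 * 1.37 = 282.357

282.357 kg/day


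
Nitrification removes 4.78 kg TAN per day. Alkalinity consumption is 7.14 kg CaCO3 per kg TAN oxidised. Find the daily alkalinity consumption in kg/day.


Alkalinity factor: 7.14 kg CaCO3 consumed per kg TAN nitrified
alk = 4.78 kg TAN * 7.14 = 34.1292 kg CaCO3/day

34.1292 kg CaCO3/day


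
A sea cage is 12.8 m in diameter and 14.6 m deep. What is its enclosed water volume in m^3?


r = d/2 = 12.8/2 = 6.4 m
Base area = pi*r^2 = pi*6.4^2 = 128.67964 m^2
Volume = 128.67964 * 14.6 = 1878.72 m^3

1878.72 m^3


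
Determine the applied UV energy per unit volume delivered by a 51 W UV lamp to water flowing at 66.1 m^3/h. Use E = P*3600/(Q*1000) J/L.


Energy delivered per hour = 51 W * 3600 s = 183600 J/h
Volume treated per hour = 66.1 m^3/h * 1000 = 66100 L/h
dose = 183600 / 66100 = 2.77761 J/L

2.77761 J/L


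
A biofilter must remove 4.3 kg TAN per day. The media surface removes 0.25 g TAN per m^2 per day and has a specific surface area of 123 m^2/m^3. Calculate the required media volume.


A = 4.3*1000 / 0.25 = 17200 m^2
V = 17200 / 123 = 139.837

139.837 m^3


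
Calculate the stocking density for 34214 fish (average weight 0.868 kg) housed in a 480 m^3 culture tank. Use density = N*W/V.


Total biomass = 34214 fish * 0.868 kg = 29697.752 kg
Density = total biomass / volume = 29697.752 / 480 = 61.8703 kg/m^3

61.8703 kg/m^3


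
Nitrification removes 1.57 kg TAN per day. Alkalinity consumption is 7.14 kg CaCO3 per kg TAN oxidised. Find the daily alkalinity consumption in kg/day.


Alkalinity factor: 7.14 kg CaCO3 consumed per kg TAN nitrified
alk = 1.57 kg TAN * 7.14 = 11.2098 kg CaCO3/day

11.2098 kg CaCO3/day


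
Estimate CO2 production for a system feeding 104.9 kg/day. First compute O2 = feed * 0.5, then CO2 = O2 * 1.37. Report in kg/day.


O2 = 104.9 * 0.5 = 52.45
CO2 = 52.45 * 1.37 = 71.8565

71.8565 kg/day


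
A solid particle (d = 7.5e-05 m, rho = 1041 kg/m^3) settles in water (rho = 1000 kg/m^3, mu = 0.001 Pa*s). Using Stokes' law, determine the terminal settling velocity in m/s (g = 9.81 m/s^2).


Density difference: rho_p - rho_f = 1041 - 1000 = 41 kg/m^3
d^2 = (7.5e-05)^2 = 5.625e-09 m^2
Numerator = (rho_p - rho_f) * g * d^2 = 41 * 9.81 * 5.625e-09 = 2.2624313e-06
Denominator = 18 * mu = 18 * 0.001 = 0.018
v_s = 2.2624313e-06 / 0.018 = 1.25691e-04 m/s
Check: Re = rho_f * v_s * d / mu = 1000 * 1.25691e-04 * 7.5e-05 / 0.001 = 0.00943 < 1, so Stokes' law applies.

1.25691e-04 m/s


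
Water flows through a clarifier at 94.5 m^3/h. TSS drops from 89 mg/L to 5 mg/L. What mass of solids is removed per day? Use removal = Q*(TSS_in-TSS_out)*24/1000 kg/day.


Concentration drop: TSS_in - TSS_out = 89 - 5 = 84 mg/L
Hourly solids removed = Q * dTSS = 94.5 m^3/h * 84 mg/L = 7938 g/h  (m^3/h * mg/L = g/h)
Daily solids removed = 7938 * 24 = 190512 g/day
Convert g to kg: 190512 / 1000 = 190.512 kg/day

190.512 kg/day


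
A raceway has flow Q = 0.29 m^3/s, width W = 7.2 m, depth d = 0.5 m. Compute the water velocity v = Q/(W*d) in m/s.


Cross-sectional area = W * d = 7.2 * 0.5 = 3.6 m^2
Velocity = Q / A = 0.29 / 3.6 = 0.0805556 m/s

0.0805556 m/s


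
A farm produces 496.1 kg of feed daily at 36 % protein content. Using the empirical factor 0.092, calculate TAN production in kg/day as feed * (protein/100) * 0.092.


Protein in feed = 496.1 * 36/100 = 178.596 kg/day
TAN = protein * 0.092 = 178.596 * 0.092 = 16.430832 kg/day

16.430832 kg/day


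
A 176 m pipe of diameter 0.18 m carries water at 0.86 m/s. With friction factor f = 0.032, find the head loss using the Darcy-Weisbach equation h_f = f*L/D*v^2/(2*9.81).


v^2 = 0.86^2 = 0.7396 m^2/s^2
L/D = 176/0.18 = 977.77778
h_f = f*(L/D)*v^2/(2g) = 0.032 * 977.77778 * 0.7396 / 19.62 = 1.17947 m

1.17947 m


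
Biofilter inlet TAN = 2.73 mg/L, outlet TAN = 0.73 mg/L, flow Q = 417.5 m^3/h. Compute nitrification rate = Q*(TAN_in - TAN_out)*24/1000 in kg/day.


Concentration drop: TAN_in - TAN_out = 2.73 - 0.73 = 2 mg/L
Hourly TAN removed = Q * dTAN = 417.5 m^3/h * 2 mg/L = 835 g/h  (m^3/h * mg/L = g/h)
Daily TAN removed = 835 * 24 = 20040 g/day
Convert to kg/day: 20040 / 1000 = 20.04 kg/day

20.04 kg/day


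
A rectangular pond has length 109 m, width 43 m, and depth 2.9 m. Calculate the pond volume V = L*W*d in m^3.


Base area = L * W = 109 * 43 = 4687 m^2
Volume = area * depth = 4687 * 2.9 = 13592.3 m^3

13592.3 m^3


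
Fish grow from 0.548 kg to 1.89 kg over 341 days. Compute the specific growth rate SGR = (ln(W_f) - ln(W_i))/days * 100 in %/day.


ln(W_f) = ln(1.89) = 0.63657683
ln(W_i) = ln(0.548) = -0.60147999
ln(W_f) - ln(W_i) = 0.63657683 - -0.60147999 = 1.2380568
SGR = 1.2380568 / 341 * 100 = 0.363067 %/day

0.363067 %/day


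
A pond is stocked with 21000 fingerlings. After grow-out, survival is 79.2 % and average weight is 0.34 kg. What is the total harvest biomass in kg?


Survivors = 21000 * 79.2/100 = 16632 fish
Harvest biomass = survivors * W_f = 16632 * 0.34 = 5654.88 kg

5654.88 kg


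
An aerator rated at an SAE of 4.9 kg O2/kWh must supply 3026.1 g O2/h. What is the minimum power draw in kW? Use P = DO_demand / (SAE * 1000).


SAE in g O2/kWh = 4.9 * 1000 = 4900 g/kWh
P = DO_demand / SAE_g = 3026.1 / 4900 = 0.617571 kW

0.617571 kW


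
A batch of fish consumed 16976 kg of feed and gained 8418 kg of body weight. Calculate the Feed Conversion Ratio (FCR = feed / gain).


FCR = feed consumed / weight gained
FCR = 16976 kg / 8418 kg = 2.01663

2.01663


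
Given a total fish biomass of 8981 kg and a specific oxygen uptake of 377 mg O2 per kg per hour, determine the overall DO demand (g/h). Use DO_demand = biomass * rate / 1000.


Total O2 consumption (mg/h) = 8981 kg * 377 mg/(kg*h) = 3385837 mg/h
Convert to g/h: 3385837 / 1000 = 3385.837 g/h

3385.837 g/h


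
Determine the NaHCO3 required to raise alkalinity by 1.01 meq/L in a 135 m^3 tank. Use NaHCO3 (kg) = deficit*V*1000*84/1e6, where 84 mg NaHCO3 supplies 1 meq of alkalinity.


Tank volume in L = 135 m^3 * 1000 = 135000 L
Total meq required = 1.01 meq/L * 135000 L = 136350 meq
NaHCO3 mass = 136350 meq * 84 mg/meq / 1e6 = 11.4534 kg

11.4534 kg


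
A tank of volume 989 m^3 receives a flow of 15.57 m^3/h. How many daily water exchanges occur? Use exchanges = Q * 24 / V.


Daily flow volume = 15.57 m^3/h * 24 h = 373.68 m^3/day
Exchanges = daily flow / tank volume = 373.68 / 989 = 0.377836 exchanges/day

0.377836 exchanges/day


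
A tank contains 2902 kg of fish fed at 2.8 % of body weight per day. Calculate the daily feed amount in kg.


Feeding rate fraction = 2.8% / 100 = 0.028
Daily feed = 2902 kg * 0.028 = 81.256 kg/day

81.256 kg/day


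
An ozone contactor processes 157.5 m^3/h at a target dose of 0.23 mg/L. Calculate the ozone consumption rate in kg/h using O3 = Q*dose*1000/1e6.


O3 demand (mg/h) = Q * dose * 1000 = 157.5 * 0.23 * 1000 = 36225 mg/h
Convert mg to kg: 36225 / 1e6 = 0.036225 kg/h

0.036225 kg/h


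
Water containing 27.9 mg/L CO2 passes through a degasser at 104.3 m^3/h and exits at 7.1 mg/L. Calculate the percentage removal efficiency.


CO2_out / CO2_in = 7.1 / 27.9 = 0.25448029
Fraction remaining = 0.25448029
efficiency = (1 - 0.25448029) * 100 = 74.552 %

74.552 %


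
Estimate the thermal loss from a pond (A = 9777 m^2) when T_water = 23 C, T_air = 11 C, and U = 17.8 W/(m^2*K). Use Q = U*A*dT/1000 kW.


Temperature difference dT = 23 - 11 = 12 K
Heat loss (W) = U * A * dT = 17.8 * 9777 * 12 = 2088367.2 W
Convert to kW: 2088367.2 / 1000 = 2088.3672 kW

2088.3672 kW


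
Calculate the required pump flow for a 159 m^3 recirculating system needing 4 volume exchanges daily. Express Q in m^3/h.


Daily recirculation volume = 159 m^3 * 4 = 636 m^3/day
Flow rate Q = daily volume / 24 h = 636 / 24 = 26.5 m^3/h

26.5 m^3/h


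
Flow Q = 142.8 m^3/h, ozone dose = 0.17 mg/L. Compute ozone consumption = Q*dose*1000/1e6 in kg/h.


O3 demand (mg/h) = Q * dose * 1000 = 142.8 * 0.17 * 1000 = 24276 mg/h
Convert mg to kg: 24276 / 1e6 = 0.024276 kg/h

0.024276 kg/h


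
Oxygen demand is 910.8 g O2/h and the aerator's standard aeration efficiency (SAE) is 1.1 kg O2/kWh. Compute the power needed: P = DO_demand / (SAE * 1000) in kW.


SAE in g O2/kWh = 1.1 * 1000 = 1100 g/kWh
P = DO_demand / SAE_g = 910.8 / 1100 = 0.828 kW

0.828 kW


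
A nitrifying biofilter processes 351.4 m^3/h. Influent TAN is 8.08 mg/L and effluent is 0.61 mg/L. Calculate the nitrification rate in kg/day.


Concentration drop: TAN_in - TAN_out = 8.08 - 0.61 = 7.47 mg/L
Hourly TAN removed = Q * dTAN = 351.4 m^3/h * 7.47 mg/L = 2624.958 g/h  (m^3/h * mg/L = g/h)
Daily TAN removed = 2624.958 * 24 = 62998.992 g/day
Convert to kg/day: 62998.992 / 1000 = 62.998992 kg/day

62.998992 kg/day


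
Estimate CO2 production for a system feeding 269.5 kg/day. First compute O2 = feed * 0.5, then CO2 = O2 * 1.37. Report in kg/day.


O2 = 269.5 * 0.5 = 134.75
CO2 = 134.75 * 1.37 = 184.6075

184.6075 kg/day


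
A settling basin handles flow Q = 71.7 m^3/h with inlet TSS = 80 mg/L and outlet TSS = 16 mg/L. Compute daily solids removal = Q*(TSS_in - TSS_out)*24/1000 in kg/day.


Concentration drop: TSS_in - TSS_out = 80 - 16 = 64 mg/L
Hourly solids removed = Q * dTSS = 71.7 m^3/h * 64 mg/L = 4588.8 g/h  (m^3/h * mg/L = g/h)
Daily solids removed = 4588.8 * 24 = 110131.2 g/day
Convert g to kg: 110131.2 / 1000 = 110.1312 kg/day

110.1312 kg/day


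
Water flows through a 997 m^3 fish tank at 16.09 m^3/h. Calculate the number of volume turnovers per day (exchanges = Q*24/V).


Daily flow volume = 16.09 m^3/h * 24 h = 386.16 m^3/day
Exchanges = daily flow / tank volume = 386.16 / 997 = 0.387322 exchanges/day

0.387322 exchanges/day


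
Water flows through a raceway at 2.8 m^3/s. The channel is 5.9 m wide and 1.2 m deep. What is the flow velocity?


Cross-sectional area = W * d = 5.9 * 1.2 = 7.08 m^2
Velocity = Q / A = 2.8 / 7.08 = 0.39548 m/s

0.39548 m/s


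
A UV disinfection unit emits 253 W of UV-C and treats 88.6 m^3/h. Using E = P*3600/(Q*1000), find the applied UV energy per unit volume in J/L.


Energy delivered per hour = 253 W * 3600 s = 910800 J/h
Volume treated per hour = 88.6 m^3/h * 1000 = 88600 L/h
dose = 910800 / 88600 = 10.2799 J/L

10.2799 J/L


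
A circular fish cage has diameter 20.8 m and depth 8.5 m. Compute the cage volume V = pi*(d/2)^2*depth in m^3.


r = d/2 = 20.8/2 = 10.4 m
Base area = pi*r^2 = pi*10.4^2 = 339.79466 m^2
Volume = 339.79466 * 8.5 = 2888.25 m^3

2888.25 m^3


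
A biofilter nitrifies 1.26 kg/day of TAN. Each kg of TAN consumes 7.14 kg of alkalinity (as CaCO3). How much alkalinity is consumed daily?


Alkalinity factor: 7.14 kg CaCO3 consumed per kg TAN nitrified
alk = 1.26 kg TAN * 7.14 = 8.9964 kg CaCO3/day

8.9964 kg CaCO3/day


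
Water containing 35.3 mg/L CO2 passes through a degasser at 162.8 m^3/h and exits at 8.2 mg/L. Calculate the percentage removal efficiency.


CO2_out / CO2_in = 8.2 / 35.3 = 0.23229462
Fraction remaining = 0.23229462
efficiency = (1 - 0.23229462) * 100 = 76.7705 %

76.7705 %


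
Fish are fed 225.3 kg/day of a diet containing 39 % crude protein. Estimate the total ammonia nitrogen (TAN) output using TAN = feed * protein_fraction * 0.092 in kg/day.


Protein in feed = 225.3 * 39/100 = 87.867 kg/day
TAN = protein * 0.092 = 87.867 * 0.092 = 8.083764 kg/day

8.083764 kg/day


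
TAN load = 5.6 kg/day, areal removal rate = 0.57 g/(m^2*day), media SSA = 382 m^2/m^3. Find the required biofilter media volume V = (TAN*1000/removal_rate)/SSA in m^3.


A = 5.6*1000 / 0.57 = 9824.5614 m^2
V = 9824.5614 / 382 = 25.7187

25.7187 m^3


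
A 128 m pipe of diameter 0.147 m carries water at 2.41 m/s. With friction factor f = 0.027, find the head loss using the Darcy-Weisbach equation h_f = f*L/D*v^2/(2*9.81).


v^2 = 2.41^2 = 5.8081 m^2/s^2
L/D = 128/0.147 = 870.7483
h_f = f*(L/D)*v^2/(2g) = 0.027 * 870.7483 * 5.8081 / 19.62 = 6.95972 m

6.95972 m


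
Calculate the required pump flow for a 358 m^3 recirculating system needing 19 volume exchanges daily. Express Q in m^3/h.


Daily recirculation volume = 358 m^3 * 19 = 6802 m^3/day
Flow rate Q = daily volume / 24 h = 6802 / 24 = 283.417 m^3/h

283.417 m^3/h


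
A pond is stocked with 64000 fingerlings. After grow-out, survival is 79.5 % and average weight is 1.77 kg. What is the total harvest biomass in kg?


Survivors = 64000 * 79.5/100 = 50880 fish
Harvest biomass = survivors * W_f = 50880 * 1.77 = 90057.6 kg

90057.6 kg


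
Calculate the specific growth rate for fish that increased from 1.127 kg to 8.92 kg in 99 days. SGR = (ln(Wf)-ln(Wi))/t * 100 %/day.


ln(W_f) = ln(8.92) = 2.1882959
ln(W_i) = ln(1.127) = 0.11955924
ln(W_f) - ln(W_i) = 2.1882959 - 0.11955924 = 2.0687367
SGR = 2.0687367 / 99 * 100 = 2.08963 %/day

2.08963 %/day


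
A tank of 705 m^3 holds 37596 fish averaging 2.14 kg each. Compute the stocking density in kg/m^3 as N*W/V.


Total biomass = 37596 fish * 2.14 kg = 80455.44 kg
Density = total biomass / volume = 80455.44 / 705 = 114.121 kg/m^3

114.121 kg/m^3


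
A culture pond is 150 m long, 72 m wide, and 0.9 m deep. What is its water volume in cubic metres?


Base area = L * W = 150 * 72 = 10800 m^2
Volume = area * depth = 10800 * 0.9 = 9720 m^3

9720 m^3


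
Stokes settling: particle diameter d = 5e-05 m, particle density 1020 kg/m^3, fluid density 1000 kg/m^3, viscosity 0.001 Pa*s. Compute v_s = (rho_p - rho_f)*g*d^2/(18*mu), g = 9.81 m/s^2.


Density difference: rho_p - rho_f = 1020 - 1000 = 20 kg/m^3
d^2 = (5e-05)^2 = 2.5e-09 m^2
Numerator = (rho_p - rho_f) * g * d^2 = 20 * 9.81 * 2.5e-09 = 4.905e-07
Denominator = 18 * mu = 18 * 0.001 = 0.018
v_s = 4.905e-07 / 0.018 = 2.725e-05 m/s
Check: Re = rho_f * v_s * d / mu = 1000 * 2.725e-05 * 5e-05 / 0.001 = 0.00136 < 1, so Stokes' law applies.

2.725e-05 m/s


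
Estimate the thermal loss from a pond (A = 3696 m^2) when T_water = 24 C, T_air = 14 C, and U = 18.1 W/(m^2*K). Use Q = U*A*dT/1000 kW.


Temperature difference dT = 24 - 14 = 10 K
Heat loss (W) = U * A * dT = 18.1 * 3696 * 10 = 668976 W
Convert to kW: 668976 / 1000 = 668.976 kW

668.976 kW


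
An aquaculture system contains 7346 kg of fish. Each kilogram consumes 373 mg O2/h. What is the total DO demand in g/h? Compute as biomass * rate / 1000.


Total O2 consumption (mg/h) = 7346 kg * 373 mg/(kg*h) = 2740058 mg/h
Convert to g/h: 2740058 / 1000 = 2740.058 g/h

2740.058 g/h


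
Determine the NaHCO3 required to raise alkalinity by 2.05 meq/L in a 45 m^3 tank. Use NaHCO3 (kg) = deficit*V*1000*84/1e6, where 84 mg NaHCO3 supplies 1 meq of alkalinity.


Tank volume in L = 45 m^3 * 1000 = 45000 L
Total meq required = 2.05 meq/L * 45000 L = 92250 meq
NaHCO3 mass = 92250 meq * 84 mg/meq / 1e6 = 7.749 kg

7.749 kg


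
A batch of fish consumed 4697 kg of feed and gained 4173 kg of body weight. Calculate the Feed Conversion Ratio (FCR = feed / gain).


FCR = feed consumed / weight gained
FCR = 4697 kg / 4173 kg = 1.12557

1.12557


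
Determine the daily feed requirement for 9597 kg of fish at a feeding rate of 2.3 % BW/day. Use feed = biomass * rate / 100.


Feeding rate fraction = 2.3% / 100 = 0.023
Daily feed = 9597 kg * 0.023 = 220.731 kg/day

220.731 kg/day


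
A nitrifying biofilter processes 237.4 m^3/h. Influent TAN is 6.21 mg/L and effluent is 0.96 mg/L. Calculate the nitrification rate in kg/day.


Concentration drop: TAN_in - TAN_out = 6.21 - 0.96 = 5.25 mg/L
Hourly TAN removed = Q * dTAN = 237.4 m^3/h * 5.25 mg/L = 1246.35 g/h  (m^3/h * mg/L = g/h)
Daily TAN removed = 1246.35 * 24 = 29912.4 g/day
Convert to kg/day: 29912.4 / 1000 = 29.9124 kg/day

29.9124 kg/day


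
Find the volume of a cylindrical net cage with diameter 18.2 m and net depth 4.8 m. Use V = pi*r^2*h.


r = d/2 = 18.2/2 = 9.1 m
Base area = pi*r^2 = pi*9.1^2 = 260.15529 m^2
Volume = 260.15529 * 4.8 = 1248.75 m^3

1248.75 m^3


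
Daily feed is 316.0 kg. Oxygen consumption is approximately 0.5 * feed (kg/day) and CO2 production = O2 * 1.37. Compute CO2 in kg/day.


O2 = 316.0 * 0.5 = 158
CO2 = 158 * 1.37 = 216.46

216.46 kg/day


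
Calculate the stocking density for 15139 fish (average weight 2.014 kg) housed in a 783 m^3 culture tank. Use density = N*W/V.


Total biomass = 15139 fish * 2.014 kg = 30489.946 kg
Density = total biomass / volume = 30489.946 / 783 = 38.9399 kg/m^3

38.9399 kg/m^3


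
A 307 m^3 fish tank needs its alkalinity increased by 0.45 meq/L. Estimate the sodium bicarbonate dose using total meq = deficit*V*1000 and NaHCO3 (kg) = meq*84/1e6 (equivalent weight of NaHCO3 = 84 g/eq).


Tank volume in L = 307 m^3 * 1000 = 307000 L
Total meq required = 0.45 meq/L * 307000 L = 138150 meq
NaHCO3 mass = 138150 meq * 84 mg/meq / 1e6 = 11.6046 kg

11.6046 kg


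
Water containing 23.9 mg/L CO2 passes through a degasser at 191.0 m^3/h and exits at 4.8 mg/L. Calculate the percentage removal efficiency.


CO2_out / CO2_in = 4.8 / 23.9 = 0.20083682
Fraction remaining = 0.20083682
efficiency = (1 - 0.20083682) * 100 = 79.9163 %

79.9163 %


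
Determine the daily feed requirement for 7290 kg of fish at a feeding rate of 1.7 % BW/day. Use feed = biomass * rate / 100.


Feeding rate fraction = 1.7% / 100 = 0.017
Daily feed = 7290 kg * 0.017 = 123.93 kg/day

123.93 kg/day


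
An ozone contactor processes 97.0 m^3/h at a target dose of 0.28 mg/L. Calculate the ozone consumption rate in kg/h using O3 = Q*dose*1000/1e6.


O3 demand (mg/h) = Q * dose * 1000 = 97.0 * 0.28 * 1000 = 27160 mg/h
Convert mg to kg: 27160 / 1e6 = 0.02716 kg/h

0.02716 kg/h


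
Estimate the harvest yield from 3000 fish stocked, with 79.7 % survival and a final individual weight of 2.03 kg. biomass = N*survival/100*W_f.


Survivors = 3000 * 79.7/100 = 2391 fish
Harvest biomass = survivors * W_f = 2391 * 2.03 = 4853.73 kg

4853.73 kg


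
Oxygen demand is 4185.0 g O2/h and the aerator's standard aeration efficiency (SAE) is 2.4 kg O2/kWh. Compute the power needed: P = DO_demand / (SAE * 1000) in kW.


SAE in g O2/kWh = 2.4 * 1000 = 2400 g/kWh
P = DO_demand / SAE_g = 4185.0 / 2400 = 1.74375 kW

1.74375 kW


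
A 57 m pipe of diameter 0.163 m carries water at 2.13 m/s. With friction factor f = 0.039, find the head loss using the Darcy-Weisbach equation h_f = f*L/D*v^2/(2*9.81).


v^2 = 2.13^2 = 4.5369 m^2/s^2
L/D = 57/0.163 = 349.69325
h_f = f*(L/D)*v^2/(2g) = 0.039 * 349.69325 * 4.5369 / 19.62 = 3.15364 m

3.15364 m


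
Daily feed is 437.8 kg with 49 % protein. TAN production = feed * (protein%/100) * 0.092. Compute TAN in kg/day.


Protein in feed = 437.8 * 49/100 = 214.522 kg/day
TAN = protein * 0.092 = 214.522 * 0.092 = 19.736024 kg/day

19.736024 kg/day


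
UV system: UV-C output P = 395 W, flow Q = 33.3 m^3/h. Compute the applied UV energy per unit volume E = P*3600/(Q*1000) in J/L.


Energy delivered per hour = 395 W * 3600 s = 1422000 J/h
Volume treated per hour = 33.3 m^3/h * 1000 = 33300 L/h
dose = 1422000 / 33300 = 42.7027 J/L

42.7027 J/L


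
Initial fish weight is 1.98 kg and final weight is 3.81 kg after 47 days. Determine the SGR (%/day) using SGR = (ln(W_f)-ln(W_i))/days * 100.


ln(W_f) = ln(3.81) = 1.3376292
ln(W_i) = ln(1.98) = 0.68309684
ln(W_f) - ln(W_i) = 1.3376292 - 0.68309684 = 0.65453236
SGR = 0.65453236 / 47 * 100 = 1.39262 %/day

1.39262 %/day


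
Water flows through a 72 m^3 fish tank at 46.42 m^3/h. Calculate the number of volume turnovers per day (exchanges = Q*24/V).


Daily flow volume = 46.42 m^3/h * 24 h = 1114.08 m^3/day
Exchanges = daily flow / tank volume = 1114.08 / 72 = 15.4733 exchanges/day

15.4733 exchanges/day


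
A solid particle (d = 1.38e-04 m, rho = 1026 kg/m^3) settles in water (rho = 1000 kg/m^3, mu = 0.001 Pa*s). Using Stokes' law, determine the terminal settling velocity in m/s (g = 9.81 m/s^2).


Density difference: rho_p - rho_f = 1026 - 1000 = 26 kg/m^3
d^2 = (1.38e-04)^2 = 1.9044e-08 m^2
Numerator = (rho_p - rho_f) * g * d^2 = 26 * 9.81 * 1.9044e-08 = 4.8573626e-06
Denominator = 18 * mu = 18 * 0.001 = 0.018
v_s = 4.8573626e-06 / 0.018 = 2.69853e-04 m/s
Check: Re = rho_f * v_s * d / mu = 1000 * 2.69853e-04 * 1.38e-04 / 0.001 = 0.0372 < 1, so Stokes' law applies.

2.69853e-04 m/s


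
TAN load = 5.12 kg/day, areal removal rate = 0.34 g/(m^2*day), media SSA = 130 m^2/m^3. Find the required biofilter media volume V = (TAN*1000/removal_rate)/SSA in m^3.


A = 5.12*1000 / 0.34 = 15058.824 m^2
V = 15058.824 / 130 = 115.837

115.837 m^3


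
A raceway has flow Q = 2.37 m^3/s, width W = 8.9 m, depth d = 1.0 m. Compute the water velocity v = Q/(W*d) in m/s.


Cross-sectional area = W * d = 8.9 * 1.0 = 8.9 m^2
Velocity = Q / A = 2.37 / 8.9 = 0.266292 m/s

0.266292 m/s


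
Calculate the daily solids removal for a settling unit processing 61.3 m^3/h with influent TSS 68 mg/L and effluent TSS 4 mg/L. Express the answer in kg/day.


Concentration drop: TSS_in - TSS_out = 68 - 4 = 64 mg/L
Hourly solids removed = Q * dTSS = 61.3 m^3/h * 64 mg/L = 3923.2 g/h  (m^3/h * mg/L = g/h)
Daily solids removed = 3923.2 * 24 = 94156.8 g/day
Convert g to kg: 94156.8 / 1000 = 94.1568 kg/day

94.1568 kg/day


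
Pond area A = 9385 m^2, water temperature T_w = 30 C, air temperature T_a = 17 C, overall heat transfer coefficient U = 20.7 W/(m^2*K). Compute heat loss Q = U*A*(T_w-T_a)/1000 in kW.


Temperature difference dT = 30 - 17 = 13 K
Heat loss (W) = U * A * dT = 20.7 * 9385 * 13 = 2525503.5 W
Convert to kW: 2525503.5 / 1000 = 2525.5035 kW

2525.5035 kW


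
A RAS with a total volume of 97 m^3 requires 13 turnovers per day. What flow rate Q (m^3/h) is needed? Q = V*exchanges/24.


Daily recirculation volume = 97 m^3 * 13 = 1261 m^3/day
Flow rate Q = daily volume / 24 h = 1261 / 24 = 52.5417 m^3/h

52.5417 m^3/h


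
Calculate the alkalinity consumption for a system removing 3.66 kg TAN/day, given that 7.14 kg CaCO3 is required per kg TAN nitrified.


Alkalinity factor: 7.14 kg CaCO3 consumed per kg TAN nitrified
alk = 3.66 kg TAN * 7.14 = 26.1324 kg CaCO3/day

26.1324 kg CaCO3/day


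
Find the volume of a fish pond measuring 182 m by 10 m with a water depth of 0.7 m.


Base area = L * W = 182 * 10 = 1820 m^2
Volume = area * depth = 1820 * 0.7 = 1274 m^3

1274 m^3


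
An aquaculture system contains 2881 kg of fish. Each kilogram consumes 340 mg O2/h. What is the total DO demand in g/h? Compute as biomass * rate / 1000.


Total O2 consumption (mg/h) = 2881 kg * 340 mg/(kg*h) = 979540 mg/h
Convert to g/h: 979540 / 1000 = 979.54 g/h

979.54 g/h


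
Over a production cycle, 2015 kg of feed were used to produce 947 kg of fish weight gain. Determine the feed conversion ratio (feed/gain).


FCR = feed consumed / weight gained
FCR = 2015 kg / 947 kg = 2.12777

2.12777


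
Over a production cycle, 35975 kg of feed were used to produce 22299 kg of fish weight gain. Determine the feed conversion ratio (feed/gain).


FCR = feed consumed / weight gained
FCR = 35975 kg / 22299 kg = 1.6133

1.6133


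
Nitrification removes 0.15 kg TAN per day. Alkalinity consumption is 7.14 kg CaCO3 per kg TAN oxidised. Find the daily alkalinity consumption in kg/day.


Alkalinity factor: 7.14 kg CaCO3 consumed per kg TAN nitrified
alk = 0.15 kg TAN * 7.14 = 1.071 kg CaCO3/day

1.071 kg CaCO3/day


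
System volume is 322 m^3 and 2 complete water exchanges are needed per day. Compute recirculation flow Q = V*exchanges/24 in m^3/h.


Daily recirculation volume = 322 m^3 * 2 = 644 m^3/day
Flow rate Q = daily volume / 24 h = 644 / 24 = 26.8333 m^3/h

26.8333 m^3/h


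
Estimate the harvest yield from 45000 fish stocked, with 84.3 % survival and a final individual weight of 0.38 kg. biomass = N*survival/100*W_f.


Survivors = 45000 * 84.3/100 = 37935 fish
Harvest biomass = survivors * W_f = 37935 * 0.38 = 14415.3 kg

14415.3 kg


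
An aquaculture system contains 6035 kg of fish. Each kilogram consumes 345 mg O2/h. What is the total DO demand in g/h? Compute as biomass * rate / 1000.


Total O2 consumption (mg/h) = 6035 kg * 345 mg/(kg*h) = 2082075 mg/h
Convert to g/h: 2082075 / 1000 = 2082.075 g/h

2082.075 g/h


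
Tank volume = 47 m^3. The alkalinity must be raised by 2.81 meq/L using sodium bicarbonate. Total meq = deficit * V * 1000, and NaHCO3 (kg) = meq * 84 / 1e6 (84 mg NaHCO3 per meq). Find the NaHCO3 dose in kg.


Tank volume in L = 47 m^3 * 1000 = 47000 L
Total meq required = 2.81 meq/L * 47000 L = 132070 meq
NaHCO3 mass = 132070 meq * 84 mg/meq / 1e6 = 11.0939 kg

11.0939 kg


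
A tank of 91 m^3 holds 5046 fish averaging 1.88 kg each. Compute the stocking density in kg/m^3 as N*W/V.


Total biomass = 5046 fish * 1.88 kg = 9486.48 kg
Density = total biomass / volume = 9486.48 / 91 = 104.247 kg/m^3

104.247 kg/m^3


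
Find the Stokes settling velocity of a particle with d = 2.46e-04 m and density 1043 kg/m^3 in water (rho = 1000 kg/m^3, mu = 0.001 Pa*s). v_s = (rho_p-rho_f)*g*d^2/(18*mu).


Density difference: rho_p - rho_f = 1043 - 1000 = 43 kg/m^3
d^2 = (2.46e-04)^2 = 6.0516e-08 m^2
Numerator = (rho_p - rho_f) * g * d^2 = 43 * 9.81 * 6.0516e-08 = 2.5527464e-05
Denominator = 18 * mu = 18 * 0.001 = 0.018
v_s = 2.5527464e-05 / 0.018 = 0.00141819 m/s
Check: Re = rho_f * v_s * d / mu = 1000 * 0.00141819 * 2.46e-04 / 0.001 = 0.349 < 1, so Stokes' law applies.

0.00141819 m/s


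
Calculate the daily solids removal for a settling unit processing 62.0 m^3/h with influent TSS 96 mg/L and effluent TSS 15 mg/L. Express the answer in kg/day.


Concentration drop: TSS_in - TSS_out = 96 - 15 = 81 mg/L
Hourly solids removed = Q * dTSS = 62.0 m^3/h * 81 mg/L = 5022 g/h  (m^3/h * mg/L = g/h)
Daily solids removed = 5022 * 24 = 120528 g/day
Convert g to kg: 120528 / 1000 = 120.528 kg/day

120.528 kg/day


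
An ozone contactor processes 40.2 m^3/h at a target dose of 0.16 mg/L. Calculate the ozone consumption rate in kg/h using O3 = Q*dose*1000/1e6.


O3 demand (mg/h) = Q * dose * 1000 = 40.2 * 0.16 * 1000 = 6432 mg/h
Convert mg to kg: 6432 / 1e6 = 0.006432 kg/h

0.006432 kg/h


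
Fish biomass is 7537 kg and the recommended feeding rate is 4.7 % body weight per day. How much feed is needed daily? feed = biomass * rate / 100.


Feeding rate fraction = 4.7% / 100 = 0.047
Daily feed = 7537 kg * 0.047 = 354.239 kg/day

354.239 kg/day


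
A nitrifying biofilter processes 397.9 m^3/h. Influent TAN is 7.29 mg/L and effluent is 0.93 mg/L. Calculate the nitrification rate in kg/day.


Concentration drop: TAN_in - TAN_out = 7.29 - 0.93 = 6.36 mg/L
Hourly TAN removed = Q * dTAN = 397.9 m^3/h * 6.36 mg/L = 2530.644 g/h  (m^3/h * mg/L = g/h)
Daily TAN removed = 2530.644 * 24 = 60735.456 g/day
Convert to kg/day: 60735.456 / 1000 = 60.735456 kg/day

60.735456 kg/day


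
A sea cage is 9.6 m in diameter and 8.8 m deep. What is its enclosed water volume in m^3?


r = d/2 = 9.6/2 = 4.8 m
Base area = pi*r^2 = pi*4.8^2 = 72.382295 m^2
Volume = 72.382295 * 8.8 = 636.964 m^3

636.964 m^3


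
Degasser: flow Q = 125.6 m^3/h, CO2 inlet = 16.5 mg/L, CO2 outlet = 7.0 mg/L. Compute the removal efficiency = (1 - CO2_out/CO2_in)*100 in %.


CO2_out / CO2_in = 7.0 / 16.5 = 0.42424242
Fraction remaining = 0.42424242
efficiency = (1 - 0.42424242) * 100 = 57.5758 %

57.5758 %


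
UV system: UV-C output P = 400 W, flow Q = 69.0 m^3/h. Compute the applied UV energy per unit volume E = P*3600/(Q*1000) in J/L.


Energy delivered per hour = 400 W * 3600 s = 1440000 J/h
Volume treated per hour = 69.0 m^3/h * 1000 = 69000 L/h
dose = 1440000 / 69000 = 20.8696 J/L

20.8696 J/L


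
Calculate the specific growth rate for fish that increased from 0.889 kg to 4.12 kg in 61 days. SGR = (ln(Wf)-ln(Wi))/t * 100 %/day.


ln(W_f) = ln(4.12) = 1.4158532
ln(W_i) = ln(0.889) = -0.11765804
ln(W_f) - ln(W_i) = 1.4158532 - -0.11765804 = 1.5335112
SGR = 1.5335112 / 61 * 100 = 2.51395 %/day

2.51395 %/day


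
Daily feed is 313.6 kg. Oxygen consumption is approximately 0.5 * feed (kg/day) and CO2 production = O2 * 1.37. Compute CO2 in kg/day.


O2 = 313.6 * 0.5 = 156.8
CO2 = 156.8 * 1.37 = 214.816

214.816 kg/day


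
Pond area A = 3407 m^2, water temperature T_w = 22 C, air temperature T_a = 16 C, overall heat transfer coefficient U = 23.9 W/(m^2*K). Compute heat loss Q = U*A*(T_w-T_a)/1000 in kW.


Temperature difference dT = 22 - 16 = 6 K
Heat loss (W) = U * A * dT = 23.9 * 3407 * 6 = 488563.8 W
Convert to kW: 488563.8 / 1000 = 488.5638 kW

488.5638 kW


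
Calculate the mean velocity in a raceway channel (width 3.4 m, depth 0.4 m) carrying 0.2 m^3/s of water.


Cross-sectional area = W * d = 3.4 * 0.4 = 1.36 m^2
Velocity = Q / A = 0.2 / 1.36 = 0.147059 m/s

0.147059 m/s


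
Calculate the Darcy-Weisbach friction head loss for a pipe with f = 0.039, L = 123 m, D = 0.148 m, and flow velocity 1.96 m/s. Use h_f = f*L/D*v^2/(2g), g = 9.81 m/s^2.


v^2 = 1.96^2 = 3.8416 m^2/s^2
L/D = 123/0.148 = 831.08108
h_f = f*(L/D)*v^2/(2g) = 0.039 * 831.08108 * 3.8416 / 19.62 = 6.34631 m

6.34631 m


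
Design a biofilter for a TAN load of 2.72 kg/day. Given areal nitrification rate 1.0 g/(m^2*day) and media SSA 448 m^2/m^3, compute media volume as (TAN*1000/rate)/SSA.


A = 2.72*1000 / 1.0 = 2720 m^2
V = 2720 / 448 = 6.07143

6.07143 m^3


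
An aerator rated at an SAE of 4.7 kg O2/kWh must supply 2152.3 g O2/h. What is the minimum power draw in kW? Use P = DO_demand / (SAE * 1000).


SAE in g O2/kWh = 4.7 * 1000 = 4700 g/kWh
P = DO_demand / SAE_g = 2152.3 / 4700 = 0.457936 kW

0.457936 kW


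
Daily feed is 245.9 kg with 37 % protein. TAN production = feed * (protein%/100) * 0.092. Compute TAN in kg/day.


Protein in feed = 245.9 * 37/100 = 90.983 kg/day
TAN = protein * 0.092 = 90.983 * 0.092 = 8.370436 kg/day

8.370436 kg/day


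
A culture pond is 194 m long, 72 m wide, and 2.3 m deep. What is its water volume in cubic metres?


Base area = L * W = 194 * 72 = 13968 m^2
Volume = area * depth = 13968 * 2.3 = 32126.4 m^3

32126.4 m^3


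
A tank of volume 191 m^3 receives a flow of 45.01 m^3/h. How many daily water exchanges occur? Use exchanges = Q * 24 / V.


Daily flow volume = 45.01 m^3/h * 24 h = 1080.24 m^3/day
Exchanges = daily flow / tank volume = 1080.24 / 191 = 5.65571 exchanges/day

5.65571 exchanges/day


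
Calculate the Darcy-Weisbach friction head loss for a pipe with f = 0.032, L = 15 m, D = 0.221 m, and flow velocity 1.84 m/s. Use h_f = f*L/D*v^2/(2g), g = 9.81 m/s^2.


v^2 = 1.84^2 = 3.3856 m^2/s^2
L/D = 15/0.221 = 67.873303
h_f = f*(L/D)*v^2/(2g) = 0.032 * 67.873303 * 3.3856 / 19.62 = 0.374788 m

0.374788 m


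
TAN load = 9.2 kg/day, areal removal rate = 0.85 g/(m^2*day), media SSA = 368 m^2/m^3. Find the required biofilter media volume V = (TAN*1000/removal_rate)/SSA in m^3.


A = 9.2*1000 / 0.85 = 10823.529 m^2
V = 10823.529 / 368 = 29.4118

29.4118 m^3


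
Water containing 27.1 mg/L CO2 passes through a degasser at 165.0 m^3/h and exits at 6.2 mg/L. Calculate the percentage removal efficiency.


CO2_out / CO2_in = 6.2 / 27.1 = 0.22878229
Fraction remaining = 0.22878229
efficiency = (1 - 0.22878229) * 100 = 77.1218 %

77.1218 %


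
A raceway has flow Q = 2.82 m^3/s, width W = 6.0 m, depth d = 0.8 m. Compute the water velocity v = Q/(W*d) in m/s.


Cross-sectional area = W * d = 6.0 * 0.8 = 4.8 m^2
Velocity = Q / A = 2.82 / 4.8 = 0.5875 m/s

0.5875 m/s


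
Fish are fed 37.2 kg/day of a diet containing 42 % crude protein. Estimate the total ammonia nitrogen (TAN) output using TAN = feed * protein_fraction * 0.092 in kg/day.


Protein in feed = 37.2 * 42/100 = 15.624 kg/day
TAN = protein * 0.092 = 15.624 * 0.092 = 1.437408 kg/day

1.437408 kg/day


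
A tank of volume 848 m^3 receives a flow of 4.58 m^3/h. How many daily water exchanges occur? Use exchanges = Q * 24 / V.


Daily flow volume = 4.58 m^3/h * 24 h = 109.92 m^3/day
Exchanges = daily flow / tank volume = 109.92 / 848 = 0.129623 exchanges/day

0.129623 exchanges/day


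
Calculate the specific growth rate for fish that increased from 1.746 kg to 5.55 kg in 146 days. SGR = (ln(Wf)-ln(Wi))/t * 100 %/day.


ln(W_f) = ln(5.55) = 1.7137979
ln(W_i) = ln(1.746) = 0.55732746
ln(W_f) - ln(W_i) = 1.7137979 - 0.55732746 = 1.1564704
SGR = 1.1564704 / 146 * 100 = 0.792103 %/day

0.792103 %/day


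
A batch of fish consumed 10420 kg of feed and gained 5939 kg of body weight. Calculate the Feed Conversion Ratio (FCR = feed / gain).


FCR = feed consumed / weight gained
FCR = 10420 kg / 5939 kg = 1.7545

1.7545


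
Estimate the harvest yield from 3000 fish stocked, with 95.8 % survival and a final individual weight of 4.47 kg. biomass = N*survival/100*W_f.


Survivors = 3000 * 95.8/100 = 2874 fish
Harvest biomass = survivors * W_f = 2874 * 4.47 = 12846.78 kg

12846.78 kg


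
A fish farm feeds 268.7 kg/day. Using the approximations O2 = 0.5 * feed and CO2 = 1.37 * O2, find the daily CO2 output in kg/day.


O2 = 268.7 * 0.5 = 134.35
CO2 = 134.35 * 1.37 = 184.0595

184.0595 kg/day


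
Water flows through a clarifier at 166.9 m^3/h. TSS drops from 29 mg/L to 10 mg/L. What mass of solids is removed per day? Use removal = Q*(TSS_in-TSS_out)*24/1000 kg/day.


Concentration drop: TSS_in - TSS_out = 29 - 10 = 19 mg/L
Hourly solids removed = Q * dTSS = 166.9 m^3/h * 19 mg/L = 3171.1 g/h  (m^3/h * mg/L = g/h)
Daily solids removed = 3171.1 * 24 = 76106.4 g/day
Convert g to kg: 76106.4 / 1000 = 76.1064 kg/day

76.1064 kg/day


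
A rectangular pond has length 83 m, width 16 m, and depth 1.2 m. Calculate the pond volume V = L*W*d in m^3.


Base area = L * W = 83 * 16 = 1328 m^2
Volume = area * depth = 1328 * 1.2 = 1593.6 m^3

1593.6 m^3


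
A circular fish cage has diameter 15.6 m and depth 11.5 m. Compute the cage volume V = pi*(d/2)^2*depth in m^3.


r = d/2 = 15.6/2 = 7.8 m
Base area = pi*r^2 = pi*7.8^2 = 191.1345 m^2
Volume = 191.1345 * 11.5 = 2198.05 m^3

2198.05 m^3


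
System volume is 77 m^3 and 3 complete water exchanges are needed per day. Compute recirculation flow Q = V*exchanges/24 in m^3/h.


Daily recirculation volume = 77 m^3 * 3 = 231 m^3/day
Flow rate Q = daily volume / 24 h = 231 / 24 = 9.625 m^3/h

9.625 m^3/h


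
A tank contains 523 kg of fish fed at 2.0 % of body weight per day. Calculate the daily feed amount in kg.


Feeding rate fraction = 2.0% / 100 = 0.02
Daily feed = 523 kg * 0.02 = 10.46 kg/day

10.46 kg/day


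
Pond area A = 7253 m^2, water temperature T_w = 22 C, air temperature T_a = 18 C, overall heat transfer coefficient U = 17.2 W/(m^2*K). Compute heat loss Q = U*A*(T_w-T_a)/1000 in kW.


Temperature difference dT = 22 - 18 = 4 K
Heat loss (W) = U * A * dT = 17.2 * 7253 * 4 = 499006.4 W
Convert to kW: 499006.4 / 1000 = 499.0064 kW

499.0064 kW


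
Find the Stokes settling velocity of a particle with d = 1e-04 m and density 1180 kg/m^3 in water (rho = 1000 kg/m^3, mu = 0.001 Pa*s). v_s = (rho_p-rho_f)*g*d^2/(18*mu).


Density difference: rho_p - rho_f = 1180 - 1000 = 180 kg/m^3
d^2 = (1e-04)^2 = 1e-08 m^2
Numerator = (rho_p - rho_f) * g * d^2 = 180 * 9.81 * 1e-08 = 1.7658e-05
Denominator = 18 * mu = 18 * 0.001 = 0.018
v_s = 1.7658e-05 / 0.018 = 9.81e-04 m/s
Check: Re = rho_f * v_s * d / mu = 1000 * 9.81e-04 * 1e-04 / 0.001 = 0.0981 < 1, so Stokes' law applies.

9.81e-04 m/s


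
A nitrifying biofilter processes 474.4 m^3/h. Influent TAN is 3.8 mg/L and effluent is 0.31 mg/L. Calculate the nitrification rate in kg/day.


Concentration drop: TAN_in - TAN_out = 3.8 - 0.31 = 3.49 mg/L
Hourly TAN removed = Q * dTAN = 474.4 m^3/h * 3.49 mg/L = 1655.656 g/h  (m^3/h * mg/L = g/h)
Daily TAN removed = 1655.656 * 24 = 39735.744 g/day
Convert to kg/day: 39735.744 / 1000 = 39.735744 kg/day

39.735744 kg/day


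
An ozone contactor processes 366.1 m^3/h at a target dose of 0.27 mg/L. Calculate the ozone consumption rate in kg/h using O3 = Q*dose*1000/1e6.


O3 demand (mg/h) = Q * dose * 1000 = 366.1 * 0.27 * 1000 = 98847 mg/h
Convert mg to kg: 98847 / 1e6 = 0.098847 kg/h

0.098847 kg/h


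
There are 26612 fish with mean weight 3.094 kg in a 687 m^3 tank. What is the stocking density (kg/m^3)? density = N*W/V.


Total biomass = 26612 fish * 3.094 kg = 82337.528 kg
Density = total biomass / volume = 82337.528 / 687 = 119.851 kg/m^3

119.851 kg/m^3


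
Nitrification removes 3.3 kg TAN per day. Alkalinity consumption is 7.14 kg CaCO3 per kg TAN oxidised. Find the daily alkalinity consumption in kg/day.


Alkalinity factor: 7.14 kg CaCO3 consumed per kg TAN nitrified
alk = 3.3 kg TAN * 7.14 = 23.562 kg CaCO3/day

23.562 kg CaCO3/day


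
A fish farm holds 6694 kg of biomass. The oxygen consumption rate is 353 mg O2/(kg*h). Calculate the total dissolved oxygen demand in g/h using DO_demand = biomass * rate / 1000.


Total O2 consumption (mg/h) = 6694 kg * 353 mg/(kg*h) = 2362982 mg/h
Convert to g/h: 2362982 / 1000 = 2362.982 g/h

2362.982 g/h


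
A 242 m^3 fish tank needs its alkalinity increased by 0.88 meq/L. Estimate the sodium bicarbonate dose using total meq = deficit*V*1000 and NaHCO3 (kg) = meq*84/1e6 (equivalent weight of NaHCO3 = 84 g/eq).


Tank volume in L = 242 m^3 * 1000 = 242000 L
Total meq required = 0.88 meq/L * 242000 L = 212960 meq
NaHCO3 mass = 212960 meq * 84 mg/meq / 1e6 = 17.8886 kg

17.8886 kg


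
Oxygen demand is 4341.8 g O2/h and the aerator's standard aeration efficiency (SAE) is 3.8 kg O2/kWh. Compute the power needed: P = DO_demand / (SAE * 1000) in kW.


SAE in g O2/kWh = 3.8 * 1000 = 3800 g/kWh
P = DO_demand / SAE_g = 4341.8 / 3800 = 1.14258 kW

1.14258 kW


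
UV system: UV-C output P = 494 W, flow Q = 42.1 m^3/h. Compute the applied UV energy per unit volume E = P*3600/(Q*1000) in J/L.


Energy delivered per hour = 494 W * 3600 s = 1778400 J/h
Volume treated per hour = 42.1 m^3/h * 1000 = 42100 L/h
dose = 1778400 / 42100 = 42.2423 J/L

42.2423 J/L


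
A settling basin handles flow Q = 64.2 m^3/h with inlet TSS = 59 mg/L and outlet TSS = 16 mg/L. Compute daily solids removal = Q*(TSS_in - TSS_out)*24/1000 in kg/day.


Concentration drop: TSS_in - TSS_out = 59 - 16 = 43 mg/L
Hourly solids removed = Q * dTSS = 64.2 m^3/h * 43 mg/L = 2760.6 g/h  (m^3/h * mg/L = g/h)
Daily solids removed = 2760.6 * 24 = 66254.4 g/day
Convert g to kg: 66254.4 / 1000 = 66.2544 kg/day

66.2544 kg/day
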